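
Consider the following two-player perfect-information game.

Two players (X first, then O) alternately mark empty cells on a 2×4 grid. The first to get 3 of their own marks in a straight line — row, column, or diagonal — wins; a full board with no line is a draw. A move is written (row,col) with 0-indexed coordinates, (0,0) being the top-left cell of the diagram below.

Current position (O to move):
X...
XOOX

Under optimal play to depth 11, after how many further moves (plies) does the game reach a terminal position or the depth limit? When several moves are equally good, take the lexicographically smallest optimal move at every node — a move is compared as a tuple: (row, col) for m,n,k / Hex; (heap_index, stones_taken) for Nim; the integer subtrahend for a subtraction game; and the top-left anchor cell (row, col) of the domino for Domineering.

PV length from [X.../XOOX]: 3 plies

ply 1, O at X.../XOOX | (0,1)=+0→XO../XOOX*; (0,2)=+0→X.O./XOOX; (0,3)=+0→X..O/XOOX
ply 2, X at XO../XOOX | (0,2)=+0→XOX./XOOX*; (0,3)=+0→XO.X/XOOX
ply 3, O at XOX./XOOX | (0,3)=+0→XOXO/XOOX*
ply 4: XOXO/XOOX is terminal +0 (X); from X.../XOOX depth 11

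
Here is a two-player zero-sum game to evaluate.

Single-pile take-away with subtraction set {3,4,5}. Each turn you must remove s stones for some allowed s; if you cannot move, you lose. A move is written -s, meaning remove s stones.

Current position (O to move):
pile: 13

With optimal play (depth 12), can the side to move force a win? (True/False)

[13] O move#1: -3:+1/10*, -4:+1/9, -5:+1/8
[10] X move#2: -3:-1/7*, -4:-1/6, -5:-1/5
[7] O move#3: -3:-1/4, -4:-1/3, -5:+1/2*
[2] end (terminal -1, X#4); searched 13 to 12

O winning at [13]: True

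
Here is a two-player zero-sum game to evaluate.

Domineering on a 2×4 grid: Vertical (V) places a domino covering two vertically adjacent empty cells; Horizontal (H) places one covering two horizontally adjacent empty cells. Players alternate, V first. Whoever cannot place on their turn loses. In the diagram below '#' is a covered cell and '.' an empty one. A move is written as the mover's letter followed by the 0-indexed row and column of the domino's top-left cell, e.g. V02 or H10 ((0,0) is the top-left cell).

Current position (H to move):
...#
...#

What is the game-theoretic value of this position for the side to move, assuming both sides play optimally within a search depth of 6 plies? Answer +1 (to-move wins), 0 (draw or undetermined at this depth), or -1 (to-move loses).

ply 1, H at ...#/...# | H00=+1→##.#/...#*; H01=+1→.###/...#; H10=+1→...#/##.#; H11=+1→...#/.###
ply 2, V at ##.#/...# | V02=-1→####/..##*
ply 3, H at ####/..## | H10=+1→####/####*
ply 4: ####/#### is terminal -1 (V); from ...#/...# depth 6

value(...#/...#, H) = +1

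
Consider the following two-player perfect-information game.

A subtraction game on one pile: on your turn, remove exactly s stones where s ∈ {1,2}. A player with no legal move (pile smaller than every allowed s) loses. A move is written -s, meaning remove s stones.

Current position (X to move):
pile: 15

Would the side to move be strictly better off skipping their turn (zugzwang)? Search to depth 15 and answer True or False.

zugzwang(15, X) = True

p1 X@[15]: -1[14]-1* -2[13]-1
p2 O@[14]: -1[13]-1 -2[12]+1*
p3 X@[12]: -1[11]-1* -2[10]-1
p4 O@[11]: -1[10]-1 -2[9]+1*
p5 X@[9]: -1[8]-1* -2[7]-1
p6 O@[8]: -1[7]-1 -2[6]+1*
p7 X@[6]: -1[5]-1* -2[4]-1
p8 O@[5]: -1[4]-1 -2[3]+1*
p9 X@[3]: -1[2]-1* -2[1]-1
p10 O@[2]: -1[1]-1 -2[0]+1*
p11 X@[0] terminal -1; root [15] d15
suppose X passes — search the same position with O to move:
pass> p1 O@[15]: -1[14]-1* -2[13]-1
pass> p2 X@[14]: -1[13]-1 -2[12]+1*
pass> p3 O@[12]: -1[11]-1* -2[10]-1
pass> p4 X@[11]: -1[10]-1 -2[9]+1*
pass> p5 O@[9]: -1[8]-1* -2[7]-1
pass> p6 X@[8]: -1[7]-1 -2[6]+1*
pass> p7 O@[6]: -1[5]-1* -2[4]-1
pass> p8 X@[5]: -1[4]-1 -2[3]+1*
pass> p9 O@[3]: -1[2]-1* -2[1]-1
pass> p10 X@[2]: -1[1]-1 -2[0]+1*
pass> p11 O@[0] terminal -1; root [15] d15
for X: play -1, pass +1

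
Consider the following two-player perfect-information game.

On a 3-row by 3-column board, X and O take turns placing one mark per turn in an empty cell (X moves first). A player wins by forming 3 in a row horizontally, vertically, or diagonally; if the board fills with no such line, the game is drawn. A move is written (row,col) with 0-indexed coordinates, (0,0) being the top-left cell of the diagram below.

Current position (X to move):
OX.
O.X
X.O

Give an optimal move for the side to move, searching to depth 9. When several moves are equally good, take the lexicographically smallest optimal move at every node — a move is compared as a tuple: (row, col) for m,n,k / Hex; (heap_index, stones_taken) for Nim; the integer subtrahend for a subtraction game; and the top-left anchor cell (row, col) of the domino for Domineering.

X's best at [OX./O.X/X.O]: (1,1)

[OX./O.X/X.O] X move#1: (0,2):-1/OXX/O.X/X.O, (1,1):+1/OX./OXX/X.O*, (2,1):-1/OX./O.X/XXO
[OX./OXX/X.O] O move#2: (0,2):-1/OXO/OXX/X.O*, (2,1):-1/OX./OXX/XOO
[OXO/OXX/X.O] X move#3: (2,1):+1/OXO/OXX/XXO*
[OXO/OXX/XXO] end (terminal -1, O#4); searched OX./O.X/X.O to 9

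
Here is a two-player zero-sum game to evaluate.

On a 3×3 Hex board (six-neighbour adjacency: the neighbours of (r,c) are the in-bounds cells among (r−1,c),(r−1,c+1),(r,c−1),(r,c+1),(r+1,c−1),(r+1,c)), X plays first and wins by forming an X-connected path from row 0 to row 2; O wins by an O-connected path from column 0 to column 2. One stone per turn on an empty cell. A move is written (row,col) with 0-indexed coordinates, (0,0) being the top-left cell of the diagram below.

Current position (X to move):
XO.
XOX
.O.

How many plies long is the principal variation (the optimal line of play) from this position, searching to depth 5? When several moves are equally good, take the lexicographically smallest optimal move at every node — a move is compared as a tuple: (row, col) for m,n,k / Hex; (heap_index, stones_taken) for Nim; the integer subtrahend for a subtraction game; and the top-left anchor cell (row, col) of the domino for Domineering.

PV length from [XO./XOX/.O.]: 3 plies

ply 1, X at XO./XOX/.O. | (0,2)=+1→XOX/XOX/.O.*; (2,0)=+1→XO./XOX/XO.; (2,2)=+1→XO./XOX/.OX
ply 2, O at XOX/XOX/.O. | (2,0)=-1→XOX/XOX/OO.*; (2,2)=-1→XOX/XOX/.OO
ply 3, X at XOX/XOX/OO. | (2,2)=+1→XOX/XOX/OOX*
ply 4: XOX/XOX/OOX is terminal -1 (O); from XO./XOX/.O. depth 5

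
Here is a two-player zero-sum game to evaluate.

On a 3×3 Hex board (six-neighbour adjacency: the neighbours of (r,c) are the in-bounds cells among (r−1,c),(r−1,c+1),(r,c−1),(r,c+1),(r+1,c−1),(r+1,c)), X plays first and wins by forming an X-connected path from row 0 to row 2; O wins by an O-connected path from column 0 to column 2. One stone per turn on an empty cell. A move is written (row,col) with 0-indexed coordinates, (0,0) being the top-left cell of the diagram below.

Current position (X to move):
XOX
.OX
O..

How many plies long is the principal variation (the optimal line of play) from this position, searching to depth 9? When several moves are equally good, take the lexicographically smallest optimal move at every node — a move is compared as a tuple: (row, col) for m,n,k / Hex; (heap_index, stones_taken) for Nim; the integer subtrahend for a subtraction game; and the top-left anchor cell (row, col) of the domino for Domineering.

ply 1, X at XOX/.OX/O.. | (1,0)=+1→XOX/XOX/O..*; (2,1)=+1→XOX/.OX/OX.; (2,2)=+1→XOX/.OX/O.X
ply 2, O at XOX/XOX/O.. | (2,1)=-1→XOX/XOX/OO.*; (2,2)=-1→XOX/XOX/O.O
ply 3, X at XOX/XOX/OO. | (2,2)=+1→XOX/XOX/OOX*
ply 4: XOX/XOX/OOX is terminal -1 (O); from XOX/.OX/O.. depth 9

PV length from [XOX/.OX/O..]: 3 plies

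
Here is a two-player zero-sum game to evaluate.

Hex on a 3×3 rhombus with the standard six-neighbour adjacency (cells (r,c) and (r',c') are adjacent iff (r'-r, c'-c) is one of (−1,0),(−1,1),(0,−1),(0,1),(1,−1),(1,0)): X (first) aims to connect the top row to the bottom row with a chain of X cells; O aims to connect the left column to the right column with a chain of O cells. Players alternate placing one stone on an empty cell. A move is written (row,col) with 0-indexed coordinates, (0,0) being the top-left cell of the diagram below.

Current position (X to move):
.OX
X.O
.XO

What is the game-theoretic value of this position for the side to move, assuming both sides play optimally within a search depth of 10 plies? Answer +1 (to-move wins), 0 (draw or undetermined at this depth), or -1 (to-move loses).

[.OX/X.O/.XO] X move#1: (0,0):+1/XOX/X.O/.XO*, (1,1):+1/.OX/XXO/.XO, (2,0):+1/.OX/X.O/XXO
[XOX/X.O/.XO] O move#2: (1,1):-1/XOX/XOO/.XO*, (2,0):-1/XOX/X.O/OXO
[XOX/XOO/.XO] X move#3: (2,0):+1/XOX/XOO/XXO*
[XOX/XOO/XXO] end (terminal -1, O#4); searched .OX/X.O/.XO to 10

value(.OX/X.O/.XO, X) = +1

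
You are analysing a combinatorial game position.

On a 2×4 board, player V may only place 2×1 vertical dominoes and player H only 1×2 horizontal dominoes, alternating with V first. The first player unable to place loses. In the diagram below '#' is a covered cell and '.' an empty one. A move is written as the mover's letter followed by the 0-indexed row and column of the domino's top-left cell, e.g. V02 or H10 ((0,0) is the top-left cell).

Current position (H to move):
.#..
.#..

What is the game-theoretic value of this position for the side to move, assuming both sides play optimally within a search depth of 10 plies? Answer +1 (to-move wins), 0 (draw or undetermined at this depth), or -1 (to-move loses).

value(.#../.#.., H) = +1

p1 H@[.#../.#..]: H02[.###/.#..]+1* H12[.#../.###]+1
p2 V@[.###/.#..]: V00[####/##..]-1*
p3 H@[####/##..]: H12[####/####]+1*
p4 V@[####/####] terminal -1; root [.#../.#..] d10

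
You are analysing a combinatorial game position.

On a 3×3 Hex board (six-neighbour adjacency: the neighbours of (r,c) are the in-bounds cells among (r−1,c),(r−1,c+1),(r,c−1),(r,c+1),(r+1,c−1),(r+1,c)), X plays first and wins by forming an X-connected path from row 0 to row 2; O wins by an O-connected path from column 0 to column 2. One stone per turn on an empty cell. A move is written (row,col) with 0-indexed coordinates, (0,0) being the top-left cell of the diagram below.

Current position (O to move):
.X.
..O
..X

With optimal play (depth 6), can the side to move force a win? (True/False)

O winning at [.X./..O/..X]: True

p1 O@[.X./..O/..X]: (0,0)[OX./..O/..X]-1 (0,2)[.XO/..O/..X]-1 (1,0)[.X./O.O/..X]-1 (1,1)[.X./.OO/..X]+1* (2,0)[.X./..O/O.X]+1 (2,1)[.X./..O/.OX]-1
p2 X@[.X./.OO/..X]: (0,0)[XX./.OO/..X]-1* (0,2)[.XX/.OO/..X]-1 (1,0)[.X./XOO/..X]-1 (2,0)[.X./.OO/X.X]-1 (2,1)[.X./.OO/.XX]-1
p3 O@[XX./.OO/..X]: (0,2)[XXO/.OO/..X]+1* (1,0)[XX./OOO/..X]+1 (2,0)[XX./.OO/O.X]+1 (2,1)[XX./.OO/.OX]+1
p4 X@[XXO/.OO/..X]: (1,0)[XXO/XOO/..X]-1* (2,0)[XXO/.OO/X.X]-1 (2,1)[XXO/.OO/.XX]-1
p5 O@[XXO/XOO/..X]: (2,0)[XXO/XOO/O.X]+1* (2,1)[XXO/XOO/.OX]-1
p6 X@[XXO/XOO/O.X] terminal -1; root [.X./..O/..X] d6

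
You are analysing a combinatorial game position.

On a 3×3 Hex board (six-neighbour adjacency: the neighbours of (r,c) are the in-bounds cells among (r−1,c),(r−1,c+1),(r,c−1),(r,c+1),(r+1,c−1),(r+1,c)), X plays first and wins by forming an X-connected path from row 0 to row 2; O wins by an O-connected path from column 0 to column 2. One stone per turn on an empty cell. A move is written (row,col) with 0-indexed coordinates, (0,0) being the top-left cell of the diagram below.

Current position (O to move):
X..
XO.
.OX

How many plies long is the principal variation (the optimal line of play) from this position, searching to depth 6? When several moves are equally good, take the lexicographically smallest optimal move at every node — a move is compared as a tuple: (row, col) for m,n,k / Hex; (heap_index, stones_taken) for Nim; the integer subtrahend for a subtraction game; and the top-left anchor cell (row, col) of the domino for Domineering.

p1 O@[X../XO./.OX]: (0,1)[XO./XO./.OX]-1 (0,2)[X.O/XO./.OX]-1 (1,2)[X../XOO/.OX]-1 (2,0)[X../XO./OOX]+1*
p2 X@[X../XO./OOX]: (0,1)[XX./XO./OOX]-1* (0,2)[X.X/XO./OOX]-1 (1,2)[X../XOX/OOX]-1
p3 O@[XX./XO./OOX]: (0,2)[XXO/XO./OOX]+1* (1,2)[XX./XOO/OOX]+1
p4 X@[XXO/XO./OOX] terminal -1; root [X../XO./.OX] d6

PV length from [X../XO./.OX]: 3 plies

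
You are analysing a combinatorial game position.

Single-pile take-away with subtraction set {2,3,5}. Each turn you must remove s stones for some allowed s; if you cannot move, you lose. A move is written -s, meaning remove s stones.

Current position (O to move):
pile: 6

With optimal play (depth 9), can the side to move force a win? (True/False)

p1 O@[6]: -2[4]-1 -3[3]-1 -5[1]+1*
p2 X@[1] terminal -1; root [6] d9

O winning at [6]: True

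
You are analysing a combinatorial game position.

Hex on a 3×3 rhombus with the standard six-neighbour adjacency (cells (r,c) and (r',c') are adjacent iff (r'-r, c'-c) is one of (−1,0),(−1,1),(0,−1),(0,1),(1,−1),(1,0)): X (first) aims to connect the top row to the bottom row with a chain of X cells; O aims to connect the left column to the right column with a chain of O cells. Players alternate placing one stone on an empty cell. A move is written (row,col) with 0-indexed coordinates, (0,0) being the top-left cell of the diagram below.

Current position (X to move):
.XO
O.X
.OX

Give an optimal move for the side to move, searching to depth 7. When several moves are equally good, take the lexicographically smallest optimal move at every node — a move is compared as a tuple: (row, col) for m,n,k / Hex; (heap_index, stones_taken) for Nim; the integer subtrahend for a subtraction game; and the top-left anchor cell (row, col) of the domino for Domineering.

p1 X@[.XO/O.X/.OX]: (0,0)[XXO/O.X/.OX]-1 (1,1)[.XO/OXX/.OX]+1* (2,0)[.XO/O.X/XOX]-1
p2 O@[.XO/OXX/.OX] terminal -1; root [.XO/O.X/.OX] d7

X's best at [.XO/O.X/.OX]: (1,1)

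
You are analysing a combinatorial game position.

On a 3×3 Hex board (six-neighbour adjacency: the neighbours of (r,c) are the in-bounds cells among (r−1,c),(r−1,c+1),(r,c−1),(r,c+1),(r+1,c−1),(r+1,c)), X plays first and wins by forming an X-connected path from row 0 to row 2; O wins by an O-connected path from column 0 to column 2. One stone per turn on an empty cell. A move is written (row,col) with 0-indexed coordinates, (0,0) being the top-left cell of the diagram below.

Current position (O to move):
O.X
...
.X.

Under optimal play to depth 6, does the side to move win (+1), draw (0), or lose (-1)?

[O.X/.../.X.] O move#1: (0,1):-1/OOX/.../.X.*, (1,0):-1/O.X/O../.X., (1,1):-1/O.X/.O./.X., (1,2):-1/O.X/..O/.X., (2,0):-1/O.X/.../OX., (2,2):-1/O.X/.../.XO
[OOX/.../.X.] X move#2: (1,0):+1/OOX/X../.X.*, (1,1):+1/OOX/.X./.X., (1,2):+1/OOX/..X/.X., (2,0):+1/OOX/.../XX., (2,2):+1/OOX/.../.XX
[OOX/X../.X.] O move#3: (1,1):-1/OOX/XO./.X.*, (1,2):-1/OOX/X.O/.X., (2,0):-1/OOX/X../OX., (2,2):-1/OOX/X../.XO
[OOX/XO./.X.] X move#4: (1,2):+1/OOX/XOX/.X.*, (2,0):-1/OOX/XO./XX., (2,2):-1/OOX/XO./.XX
[OOX/XOX/.X.] end (terminal -1, O#5); searched O.X/.../.X. to 6

value(O.X/.../.X., O) = -1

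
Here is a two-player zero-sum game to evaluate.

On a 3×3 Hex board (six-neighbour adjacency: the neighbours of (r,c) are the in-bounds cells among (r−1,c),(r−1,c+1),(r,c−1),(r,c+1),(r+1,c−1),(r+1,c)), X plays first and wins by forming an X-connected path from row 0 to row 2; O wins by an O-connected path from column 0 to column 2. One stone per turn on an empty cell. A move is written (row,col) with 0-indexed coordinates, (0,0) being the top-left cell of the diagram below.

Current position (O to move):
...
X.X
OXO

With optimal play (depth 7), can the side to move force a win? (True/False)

O winning at [.../X.X/OXO]: False

p1 O@[.../X.X/OXO]: (0,0)[O../X.X/OXO]-1* (0,1)[.O./X.X/OXO]-1 (0,2)[..O/X.X/OXO]-1 (1,1)[.../XOX/OXO]-1
p2 X@[O../X.X/OXO]: (0,1)[OX./X.X/OXO]+1* (0,2)[O.X/X.X/OXO]+1 (1,1)[O../XXX/OXO]+1
p3 O@[OX./X.X/OXO]: (0,2)[OXO/X.X/OXO]-1* (1,1)[OX./XOX/OXO]-1
p4 X@[OXO/X.X/OXO]: (1,1)[OXO/XXX/OXO]+1*
p5 O@[OXO/XXX/OXO] terminal -1; root [.../X.X/OXO] d7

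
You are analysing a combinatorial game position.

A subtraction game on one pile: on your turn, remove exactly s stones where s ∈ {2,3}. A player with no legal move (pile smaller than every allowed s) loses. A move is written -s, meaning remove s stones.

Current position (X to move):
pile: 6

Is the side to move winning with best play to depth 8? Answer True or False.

p1 X@[6]: -2[4]-1* -3[3]-1
p2 O@[4]: -2[2]-1 -3[1]+1*
p3 X@[1] terminal -1; root [6] d8

X winning at [6]: False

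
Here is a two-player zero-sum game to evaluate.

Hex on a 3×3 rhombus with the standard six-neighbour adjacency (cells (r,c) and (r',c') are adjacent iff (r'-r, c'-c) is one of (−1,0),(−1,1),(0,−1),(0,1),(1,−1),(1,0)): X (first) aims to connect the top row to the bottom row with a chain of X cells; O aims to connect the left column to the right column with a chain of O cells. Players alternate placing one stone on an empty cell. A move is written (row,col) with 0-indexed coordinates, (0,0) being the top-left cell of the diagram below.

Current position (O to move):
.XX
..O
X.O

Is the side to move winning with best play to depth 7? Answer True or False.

O winning at [.XX/..O/X.O]: False

[.XX/..O/X.O] O move#1: (0,0):-1/OXX/..O/X.O*, (1,0):-1/.XX/O.O/X.O, (1,1):-1/.XX/.OO/X.O, (2,1):-1/.XX/..O/XOO
[OXX/..O/X.O] X move#2: (1,0):+1/OXX/X.O/X.O*, (1,1):+1/OXX/.XO/X.O, (2,1):+1/OXX/..O/XXO
[OXX/X.O/X.O] end (terminal -1, O#3); searched .XX/..O/X.O to 7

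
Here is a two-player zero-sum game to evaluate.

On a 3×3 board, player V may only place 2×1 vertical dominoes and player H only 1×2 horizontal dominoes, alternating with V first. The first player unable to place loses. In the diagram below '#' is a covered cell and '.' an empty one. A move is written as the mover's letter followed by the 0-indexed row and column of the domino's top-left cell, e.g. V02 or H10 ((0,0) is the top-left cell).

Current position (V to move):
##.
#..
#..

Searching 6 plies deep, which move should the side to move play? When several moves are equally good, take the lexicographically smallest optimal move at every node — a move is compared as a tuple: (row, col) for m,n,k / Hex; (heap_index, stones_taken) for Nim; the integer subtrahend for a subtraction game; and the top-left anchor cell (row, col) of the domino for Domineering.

p1 V@[##./#../#..]: V02[###/#.#/#..]-1 V11[##./##./##.]+1* V12[##./#.#/#.#]+1
p2 H@[##./##./##.] terminal -1; root [##./#../#..] d6

V's best at [##./#../#..]: V11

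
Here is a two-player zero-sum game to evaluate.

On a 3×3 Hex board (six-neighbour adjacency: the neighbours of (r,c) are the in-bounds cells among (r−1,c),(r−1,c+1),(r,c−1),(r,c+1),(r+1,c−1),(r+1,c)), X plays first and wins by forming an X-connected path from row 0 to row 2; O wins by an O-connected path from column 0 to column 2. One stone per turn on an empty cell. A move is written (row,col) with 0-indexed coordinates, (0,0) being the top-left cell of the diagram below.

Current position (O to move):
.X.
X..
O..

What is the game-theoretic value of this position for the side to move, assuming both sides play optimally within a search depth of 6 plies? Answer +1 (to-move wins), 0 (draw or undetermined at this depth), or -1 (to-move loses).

value(.X./X../O.., O) = +1

[.X./X../O..] O move#1: (0,0):-1/OX./X../O.., (0,2):+1/.XO/X../O..*, (1,1):+1/.X./XO./O.., (1,2):+1/.X./X.O/O.., (2,1):+1/.X./X../OO., (2,2):+1/.X./X../O.O
[.XO/X../O..] X move#2: (0,0):-1/XXO/X../O..*, (1,1):-1/.XO/XX./O.., (1,2):-1/.XO/X.X/O.., (2,1):-1/.XO/X../OX., (2,2):-1/.XO/X../O.X
[XXO/X../O..] O move#3: (1,1):+1/XXO/XO./O..*, (1,2):+1/XXO/X.O/O.., (2,1):+1/XXO/X../OO., (2,2):+1/XXO/X../O.O
[XXO/XO./O..] end (terminal -1, X#4); searched .X./X../O.. to 6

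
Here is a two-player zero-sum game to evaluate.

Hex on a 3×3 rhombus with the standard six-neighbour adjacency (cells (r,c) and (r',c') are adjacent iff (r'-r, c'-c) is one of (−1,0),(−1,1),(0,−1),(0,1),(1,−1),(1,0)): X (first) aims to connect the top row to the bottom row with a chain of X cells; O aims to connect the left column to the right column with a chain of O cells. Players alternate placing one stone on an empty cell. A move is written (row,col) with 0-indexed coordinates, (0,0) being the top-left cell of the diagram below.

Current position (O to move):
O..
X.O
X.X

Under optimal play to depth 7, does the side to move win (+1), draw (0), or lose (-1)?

p1 O@[O../X.O/X.X]: (0,1)[OO./X.O/X.X]+1* (0,2)[O.O/X.O/X.X]-1 (1,1)[O../XOO/X.X]-1 (2,1)[O../X.O/XOX]-1
p2 X@[OO./X.O/X.X]: (0,2)[OOX/X.O/X.X]-1* (1,1)[OO./XXO/X.X]-1 (2,1)[OO./X.O/XXX]-1
p3 O@[OOX/X.O/X.X]: (1,1)[OOX/XOO/X.X]+1* (2,1)[OOX/X.O/XOX]-1
p4 X@[OOX/XOO/X.X] terminal -1; root [O../X.O/X.X] d7

value(O../X.O/X.X, O) = +1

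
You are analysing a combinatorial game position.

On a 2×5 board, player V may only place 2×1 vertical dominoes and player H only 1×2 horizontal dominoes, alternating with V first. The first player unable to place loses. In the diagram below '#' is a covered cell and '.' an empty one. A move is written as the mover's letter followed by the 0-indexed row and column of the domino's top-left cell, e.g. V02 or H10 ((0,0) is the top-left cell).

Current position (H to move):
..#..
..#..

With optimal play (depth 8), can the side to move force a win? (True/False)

H winning at [..#../..#..]: False

p1 H@[..#../..#..]: H00[###../..#..]-1* H03[..###/..#..]-1 H10[..#../###..]-1 H13[..#../..###]-1
p2 V@[###../..#..]: V03[####./..##.]+1* V04[###.#/..#.#]+1
p3 H@[####./..##.]: H10[####./####.]-1*
p4 V@[####./####.]: V04[#####/#####]+1*
p5 H@[#####/#####] terminal -1; root [..#../..#..] d8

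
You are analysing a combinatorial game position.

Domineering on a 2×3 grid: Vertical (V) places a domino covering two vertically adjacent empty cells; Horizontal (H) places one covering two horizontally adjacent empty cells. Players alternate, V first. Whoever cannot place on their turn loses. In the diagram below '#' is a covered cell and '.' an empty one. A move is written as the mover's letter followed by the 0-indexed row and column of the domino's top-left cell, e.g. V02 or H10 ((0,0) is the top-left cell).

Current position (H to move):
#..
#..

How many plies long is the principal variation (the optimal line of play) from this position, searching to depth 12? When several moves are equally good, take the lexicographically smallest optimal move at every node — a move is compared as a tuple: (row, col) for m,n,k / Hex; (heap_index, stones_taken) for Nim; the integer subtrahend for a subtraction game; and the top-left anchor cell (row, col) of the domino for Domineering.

PV length from [#../#..]: 1 ply

[#../#..] H move#1: H01:+1/###/#..*, H11:+1/#../###
[###/#..] end (terminal -1, V#2); searched #../#.. to 12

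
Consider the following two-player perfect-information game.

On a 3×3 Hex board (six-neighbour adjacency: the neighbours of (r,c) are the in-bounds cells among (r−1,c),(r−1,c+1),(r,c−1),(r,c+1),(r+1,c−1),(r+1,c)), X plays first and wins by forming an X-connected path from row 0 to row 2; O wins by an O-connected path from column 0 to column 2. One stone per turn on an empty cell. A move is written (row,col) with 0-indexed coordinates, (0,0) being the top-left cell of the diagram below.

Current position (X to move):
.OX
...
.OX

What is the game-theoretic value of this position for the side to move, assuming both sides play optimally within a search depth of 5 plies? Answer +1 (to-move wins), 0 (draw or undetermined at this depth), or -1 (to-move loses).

[.OX/.../.OX] X move#1: (0,0):+1/XOX/.../.OX*, (1,0):+1/.OX/X../.OX, (1,1):+1/.OX/.X./.OX, (1,2):+1/.OX/..X/.OX, (2,0):+1/.OX/.../XOX
[XOX/.../.OX] O move#2: (1,0):-1/XOX/O../.OX*, (1,1):-1/XOX/.O./.OX, (1,2):-1/XOX/..O/.OX, (2,0):-1/XOX/.../OOX
[XOX/O../.OX] X move#3: (1,1):+1/XOX/OX./.OX*, (1,2):+1/XOX/O.X/.OX, (2,0):+1/XOX/O../XOX
[XOX/OX./.OX] O move#4: (1,2):-1/XOX/OXO/.OX*, (2,0):-1/XOX/OX./OOX
[XOX/OXO/.OX] X move#5: (2,0):+1/XOX/OXO/XOX*
[XOX/OXO/XOX] end (terminal -1, O#6); searched .OX/.../.OX to 5

value(.OX/.../.OX, X) = +1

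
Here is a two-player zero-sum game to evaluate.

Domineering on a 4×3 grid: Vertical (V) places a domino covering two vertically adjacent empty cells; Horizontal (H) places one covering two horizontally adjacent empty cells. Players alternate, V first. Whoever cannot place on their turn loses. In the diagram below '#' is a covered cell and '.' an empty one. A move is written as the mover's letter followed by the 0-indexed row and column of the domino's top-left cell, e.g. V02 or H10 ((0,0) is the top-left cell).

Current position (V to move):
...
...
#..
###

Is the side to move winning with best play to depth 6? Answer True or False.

V winning at [.../.../#../###]: True

p1 V@[.../.../#../###]: V00[#../#../#../###]-1 V01[.#./.#./#../###]+1* V02[..#/..#/#../###]-1 V11[.../.#./##./###]+1 V12[.../..#/#.#/###]-1
p2 H@[.#./.#./#../###]: H21[.#./.#./###/###]-1*
p3 V@[.#./.#./###/###]: V00[##./##./###/###]+1* V02[.##/.##/###/###]+1
p4 H@[##./##./###/###] terminal -1; root [.../.../#../###] d6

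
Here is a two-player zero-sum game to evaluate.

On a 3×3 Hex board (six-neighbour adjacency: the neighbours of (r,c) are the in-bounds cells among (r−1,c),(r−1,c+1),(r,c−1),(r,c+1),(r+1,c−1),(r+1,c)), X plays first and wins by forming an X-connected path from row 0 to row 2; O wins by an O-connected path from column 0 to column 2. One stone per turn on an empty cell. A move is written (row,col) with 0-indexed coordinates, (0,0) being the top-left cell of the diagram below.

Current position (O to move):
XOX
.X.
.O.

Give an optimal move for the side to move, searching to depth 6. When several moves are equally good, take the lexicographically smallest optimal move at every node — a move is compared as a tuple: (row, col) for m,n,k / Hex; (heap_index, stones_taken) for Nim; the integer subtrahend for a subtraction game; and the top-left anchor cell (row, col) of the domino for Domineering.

p1 O@[XOX/.X./.O.]: (1,0)[XOX/OX./.O.]-1 (1,2)[XOX/.XO/.O.]-1 (2,0)[XOX/.X./OO.]+1* (2,2)[XOX/.X./.OO]-1
p2 X@[XOX/.X./OO.]: (1,0)[XOX/XX./OO.]-1* (1,2)[XOX/.XX/OO.]-1 (2,2)[XOX/.X./OOX]-1
p3 O@[XOX/XX./OO.]: (1,2)[XOX/XXO/OO.]+1* (2,2)[XOX/XX./OOO]+1
p4 X@[XOX/XXO/OO.] terminal -1; root [XOX/.X./.O.] d6

O's best at [XOX/.X./.O.]: (2,0)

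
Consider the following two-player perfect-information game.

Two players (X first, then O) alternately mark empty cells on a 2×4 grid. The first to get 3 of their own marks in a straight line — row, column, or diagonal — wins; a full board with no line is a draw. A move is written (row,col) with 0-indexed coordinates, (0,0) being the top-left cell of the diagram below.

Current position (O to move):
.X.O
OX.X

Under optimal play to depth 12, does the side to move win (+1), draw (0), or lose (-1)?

ply 1, O at .X.O/OX.X | (0,0)=-1→OX.O/OX.X; (0,2)=-1→.XOO/OX.X; (1,2)=+0→.X.O/OXOX*
ply 2, X at .X.O/OXOX | (0,0)=+0→XX.O/OXOX*; (0,2)=+0→.XXO/OXOX
ply 3, O at XX.O/OXOX | (0,2)=+0→XXOO/OXOX*
ply 4: XXOO/OXOX is terminal +0 (X); from .X.O/OX.X depth 12

value(.X.O/OX.X, O) = 0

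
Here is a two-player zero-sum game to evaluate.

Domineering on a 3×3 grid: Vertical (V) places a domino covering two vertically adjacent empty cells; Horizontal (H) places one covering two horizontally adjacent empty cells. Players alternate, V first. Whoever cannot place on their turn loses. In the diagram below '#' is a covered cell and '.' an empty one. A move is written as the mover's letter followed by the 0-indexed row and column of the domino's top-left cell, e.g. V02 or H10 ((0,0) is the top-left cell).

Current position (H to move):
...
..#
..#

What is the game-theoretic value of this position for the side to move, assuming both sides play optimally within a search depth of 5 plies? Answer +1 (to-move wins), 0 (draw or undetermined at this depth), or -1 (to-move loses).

p1 H@[.../..#/..#]: H00[##./..#/..#]-1 H01[.##/..#/..#]-1 H10[.../###/..#]+1* H20[.../..#/###]-1
p2 V@[.../###/..#] terminal -1; root [.../..#/..#] d5

value(.../..#/..#, H) = +1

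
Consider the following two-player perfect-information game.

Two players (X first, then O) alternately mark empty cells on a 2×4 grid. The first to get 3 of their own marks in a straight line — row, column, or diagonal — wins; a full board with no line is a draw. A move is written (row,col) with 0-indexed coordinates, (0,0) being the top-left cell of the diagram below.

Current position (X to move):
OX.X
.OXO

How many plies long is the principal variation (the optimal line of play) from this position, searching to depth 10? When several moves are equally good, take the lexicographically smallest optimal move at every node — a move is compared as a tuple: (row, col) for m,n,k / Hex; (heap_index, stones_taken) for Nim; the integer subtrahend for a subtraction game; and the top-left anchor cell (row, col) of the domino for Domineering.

PV length from [OX.X/.OXO]: 1 ply

ply 1, X at OX.X/.OXO | (0,2)=+1→OXXX/.OXO*; (1,0)=+0→OX.X/XOXO
ply 2: OXXX/.OXO is terminal -1 (O); from OX.X/.OXO depth 10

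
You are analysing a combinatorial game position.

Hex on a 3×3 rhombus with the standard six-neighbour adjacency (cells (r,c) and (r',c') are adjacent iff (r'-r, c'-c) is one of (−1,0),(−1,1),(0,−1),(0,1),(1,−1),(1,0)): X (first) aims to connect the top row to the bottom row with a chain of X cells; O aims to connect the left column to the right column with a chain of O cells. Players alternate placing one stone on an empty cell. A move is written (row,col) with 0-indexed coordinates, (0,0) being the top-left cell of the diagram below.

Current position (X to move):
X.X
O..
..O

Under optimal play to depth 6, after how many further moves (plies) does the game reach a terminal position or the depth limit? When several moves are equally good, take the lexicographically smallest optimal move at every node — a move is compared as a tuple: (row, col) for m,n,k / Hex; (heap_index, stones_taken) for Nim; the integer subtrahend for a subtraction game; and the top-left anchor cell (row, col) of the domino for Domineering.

p1 X@[X.X/O../..O]: (0,1)[XXX/O../..O]-1 (1,1)[X.X/OX./..O]+1* (1,2)[X.X/O.X/..O]-1 (2,0)[X.X/O../X.O]-1 (2,1)[X.X/O../.XO]+1
p2 O@[X.X/OX./..O]: (0,1)[XOX/OX./..O]-1* (1,2)[X.X/OXO/..O]-1 (2,0)[X.X/OX./O.O]-1 (2,1)[X.X/OX./.OO]-1
p3 X@[XOX/OX./..O]: (1,2)[XOX/OXX/..O]+1* (2,0)[XOX/OX./X.O]+1 (2,1)[XOX/OX./.XO]+1
p4 O@[XOX/OXX/..O]: (2,0)[XOX/OXX/O.O]-1* (2,1)[XOX/OXX/.OO]-1
p5 X@[XOX/OXX/O.O]: (2,1)[XOX/OXX/OXO]+1*
p6 O@[XOX/OXX/OXO] terminal -1; root [X.X/O../..O] d6

PV length from [X.X/O../..O]: 5 plies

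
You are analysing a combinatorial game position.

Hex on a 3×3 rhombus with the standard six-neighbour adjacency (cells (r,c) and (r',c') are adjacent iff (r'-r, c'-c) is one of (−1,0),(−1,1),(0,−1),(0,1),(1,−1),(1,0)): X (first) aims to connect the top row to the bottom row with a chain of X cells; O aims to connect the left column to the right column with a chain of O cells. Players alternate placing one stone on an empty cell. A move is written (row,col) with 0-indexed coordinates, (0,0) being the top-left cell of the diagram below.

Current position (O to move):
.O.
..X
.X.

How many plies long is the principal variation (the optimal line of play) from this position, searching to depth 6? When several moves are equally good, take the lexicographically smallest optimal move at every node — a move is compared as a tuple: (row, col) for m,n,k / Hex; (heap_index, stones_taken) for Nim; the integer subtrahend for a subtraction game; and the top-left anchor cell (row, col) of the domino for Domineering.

ply 1, O at .O./..X/.X. | (0,0)=-1→OO./..X/.X.; (0,2)=+1→.OO/..X/.X.*; (1,0)=-1→.O./O.X/.X.; (1,1)=-1→.O./.OX/.X.; (2,0)=-1→.O./..X/OX.; (2,2)=-1→.O./..X/.XO
ply 2, X at .OO/..X/.X. | (0,0)=-1→XOO/..X/.X.*; (1,0)=-1→.OO/X.X/.X.; (1,1)=-1→.OO/.XX/.X.; (2,0)=-1→.OO/..X/XX.; (2,2)=-1→.OO/..X/.XX
ply 3, O at XOO/..X/.X. | (1,0)=+1→XOO/O.X/.X.*; (1,1)=+1→XOO/.OX/.X.; (2,0)=+1→XOO/..X/OX.; (2,2)=-1→XOO/..X/.XO
ply 4: XOO/O.X/.X. is terminal -1 (X); from .O./..X/.X. depth 6

PV length from [.O./..X/.X.]: 3 plies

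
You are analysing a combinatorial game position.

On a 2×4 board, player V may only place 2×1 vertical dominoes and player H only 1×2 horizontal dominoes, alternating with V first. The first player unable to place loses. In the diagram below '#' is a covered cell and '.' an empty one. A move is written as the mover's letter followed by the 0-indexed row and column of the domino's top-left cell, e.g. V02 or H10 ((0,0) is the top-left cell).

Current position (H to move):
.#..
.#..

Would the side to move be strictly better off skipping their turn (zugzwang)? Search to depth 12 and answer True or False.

zugzwang(.#../.#.., H) = False

[.#../.#..] H move#1: H02:+1/.###/.#..*, H12:+1/.#../.###
[.###/.#..] V move#2: V00:-1/####/##..*
[####/##..] H move#3: H12:+1/####/####*
[####/####] end (terminal -1, V#4); searched .#../.#.. to 12
if H skipped the turn, V would face:
~ [.#../.#..] V move#1: V00:-1/##../##.., V02:+1/.##./.##.*, V03:+1/.#.#/.#.#
~ [.##./.##.] end (terminal -1, H#2); searched .#../.#.. to 12
compare (H): move=+1 vs pass=-1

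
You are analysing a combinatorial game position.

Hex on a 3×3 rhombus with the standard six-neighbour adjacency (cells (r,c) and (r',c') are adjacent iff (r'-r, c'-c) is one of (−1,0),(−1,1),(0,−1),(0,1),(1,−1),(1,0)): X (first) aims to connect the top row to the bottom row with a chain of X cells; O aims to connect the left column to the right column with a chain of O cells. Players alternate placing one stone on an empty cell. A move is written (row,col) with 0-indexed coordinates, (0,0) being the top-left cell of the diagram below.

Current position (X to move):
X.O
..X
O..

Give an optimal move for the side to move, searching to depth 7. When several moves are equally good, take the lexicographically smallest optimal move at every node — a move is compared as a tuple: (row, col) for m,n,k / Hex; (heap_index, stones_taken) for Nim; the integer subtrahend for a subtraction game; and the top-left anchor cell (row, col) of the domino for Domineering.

[X.O/..X/O..] X move#1: (0,1):-1/XXO/..X/O.., (1,0):-1/X.O/X.X/O.., (1,1):+1/X.O/.XX/O..*, (2,1):-1/X.O/..X/OX., (2,2):-1/X.O/..X/O.X
[X.O/.XX/O..] O move#2: (0,1):-1/XOO/.XX/O..*, (1,0):-1/X.O/OXX/O.., (2,1):-1/X.O/.XX/OO., (2,2):-1/X.O/.XX/O.O
[XOO/.XX/O..] X move#3: (1,0):+1/XOO/XXX/O..*, (2,1):-1/XOO/.XX/OX., (2,2):-1/XOO/.XX/O.X
[XOO/XXX/O..] O move#4: (2,1):-1/XOO/XXX/OO.*, (2,2):-1/XOO/XXX/O.O
[XOO/XXX/OO.] X move#5: (2,2):+1/XOO/XXX/OOX*
[XOO/XXX/OOX] end (terminal -1, O#6); searched X.O/..X/O.. to 7

X's best at [X.O/..X/O..]: (1,1)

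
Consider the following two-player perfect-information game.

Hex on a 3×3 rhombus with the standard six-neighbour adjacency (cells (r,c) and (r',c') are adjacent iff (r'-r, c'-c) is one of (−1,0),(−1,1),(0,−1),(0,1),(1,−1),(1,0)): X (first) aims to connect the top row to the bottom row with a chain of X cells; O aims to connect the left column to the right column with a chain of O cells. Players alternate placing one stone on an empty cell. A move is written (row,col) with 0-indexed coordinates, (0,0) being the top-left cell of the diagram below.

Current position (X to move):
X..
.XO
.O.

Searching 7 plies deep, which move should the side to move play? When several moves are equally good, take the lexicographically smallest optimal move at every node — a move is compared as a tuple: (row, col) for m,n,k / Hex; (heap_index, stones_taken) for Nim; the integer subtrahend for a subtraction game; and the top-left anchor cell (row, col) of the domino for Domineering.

X's best at [X../.XO/.O.]: (2,0)

p1 X@[X../.XO/.O.]: (0,1)[XX./.XO/.O.]-1 (0,2)[X.X/.XO/.O.]-1 (1,0)[X../XXO/.O.]-1 (2,0)[X../.XO/XO.]+1* (2,2)[X../.XO/.OX]-1
p2 O@[X../.XO/XO.]: (0,1)[XO./.XO/XO.]-1* (0,2)[X.O/.XO/XO.]-1 (1,0)[X../OXO/XO.]-1 (2,2)[X../.XO/XOO]-1
p3 X@[XO./.XO/XO.]: (0,2)[XOX/.XO/XO.]+1* (1,0)[XO./XXO/XO.]+1 (2,2)[XO./.XO/XOX]+1
p4 O@[XOX/.XO/XO.] terminal -1; root [X../.XO/.O.] d7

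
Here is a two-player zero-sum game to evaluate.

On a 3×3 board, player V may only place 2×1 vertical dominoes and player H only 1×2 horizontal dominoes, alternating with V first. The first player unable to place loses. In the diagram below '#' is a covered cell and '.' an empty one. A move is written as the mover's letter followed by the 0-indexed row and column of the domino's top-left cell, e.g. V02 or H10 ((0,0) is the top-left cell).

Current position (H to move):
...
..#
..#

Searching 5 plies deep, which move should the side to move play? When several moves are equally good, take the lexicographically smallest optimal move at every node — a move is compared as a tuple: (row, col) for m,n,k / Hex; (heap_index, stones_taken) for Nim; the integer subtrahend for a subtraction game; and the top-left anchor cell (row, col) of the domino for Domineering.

H's best at [.../..#/..#]: H10

p1 H@[.../..#/..#]: H00[##./..#/..#]-1 H01[.##/..#/..#]-1 H10[.../###/..#]+1* H20[.../..#/###]-1
p2 V@[.../###/..#] terminal -1; root [.../..#/..#] d5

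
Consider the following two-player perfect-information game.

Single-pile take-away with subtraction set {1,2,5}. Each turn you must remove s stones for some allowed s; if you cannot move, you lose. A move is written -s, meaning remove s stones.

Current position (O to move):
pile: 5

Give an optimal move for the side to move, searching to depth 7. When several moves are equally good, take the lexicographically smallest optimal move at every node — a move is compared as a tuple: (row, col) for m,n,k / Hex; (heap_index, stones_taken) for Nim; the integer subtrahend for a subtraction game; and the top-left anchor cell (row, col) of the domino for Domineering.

ply 1, O at 5 | -1=-1→4; -2=+1→3*; -5=+1→0
ply 2, X at 3 | -1=-1→2*; -2=-1→1
ply 3, O at 2 | -1=-1→1; -2=+1→0*
ply 4: 0 is terminal -1 (X); from 5 depth 7

O's best at [5]: -2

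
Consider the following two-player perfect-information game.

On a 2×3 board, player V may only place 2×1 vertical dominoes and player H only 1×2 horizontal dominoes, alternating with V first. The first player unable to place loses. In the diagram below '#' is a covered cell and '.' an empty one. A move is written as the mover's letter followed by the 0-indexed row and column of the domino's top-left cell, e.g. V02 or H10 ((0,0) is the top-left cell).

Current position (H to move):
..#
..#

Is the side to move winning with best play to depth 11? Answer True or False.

[..#/..#] H move#1: H00:+1/###/..#*, H10:+1/..#/###
[###/..#] end (terminal -1, V#2); searched ..#/..# to 11

H winning at [..#/..#]: True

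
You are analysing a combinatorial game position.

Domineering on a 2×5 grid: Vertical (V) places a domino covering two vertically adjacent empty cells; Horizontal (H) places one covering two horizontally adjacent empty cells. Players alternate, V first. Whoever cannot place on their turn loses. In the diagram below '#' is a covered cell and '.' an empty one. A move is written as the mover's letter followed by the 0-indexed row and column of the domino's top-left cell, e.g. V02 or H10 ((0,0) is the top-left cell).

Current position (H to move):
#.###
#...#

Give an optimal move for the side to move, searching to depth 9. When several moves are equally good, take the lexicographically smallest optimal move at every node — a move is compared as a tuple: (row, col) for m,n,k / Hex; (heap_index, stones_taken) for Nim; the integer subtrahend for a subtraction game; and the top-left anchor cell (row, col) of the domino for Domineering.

H's best at [#.###/#...#]: H11

[#.###/#...#] H move#1: H11:+1/#.###/###.#*, H12:-1/#.###/#.###
[#.###/###.#] end (terminal -1, V#2); searched #.###/#...# to 9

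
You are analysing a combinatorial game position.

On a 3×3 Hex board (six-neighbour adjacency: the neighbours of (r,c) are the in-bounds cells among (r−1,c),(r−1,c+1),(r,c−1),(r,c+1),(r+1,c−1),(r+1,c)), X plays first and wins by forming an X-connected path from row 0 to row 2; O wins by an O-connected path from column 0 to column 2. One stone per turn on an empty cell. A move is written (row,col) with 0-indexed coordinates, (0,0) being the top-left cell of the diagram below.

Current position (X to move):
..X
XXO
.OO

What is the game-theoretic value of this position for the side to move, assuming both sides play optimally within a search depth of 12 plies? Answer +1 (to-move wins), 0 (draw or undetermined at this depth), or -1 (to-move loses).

value(..X/XXO/.OO, X) = +1

p1 X@[..X/XXO/.OO]: (0,0)[X.X/XXO/.OO]-1 (0,1)[.XX/XXO/.OO]-1 (2,0)[..X/XXO/XOO]+1*
p2 O@[..X/XXO/XOO] terminal -1; root [..X/XXO/.OO] d12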